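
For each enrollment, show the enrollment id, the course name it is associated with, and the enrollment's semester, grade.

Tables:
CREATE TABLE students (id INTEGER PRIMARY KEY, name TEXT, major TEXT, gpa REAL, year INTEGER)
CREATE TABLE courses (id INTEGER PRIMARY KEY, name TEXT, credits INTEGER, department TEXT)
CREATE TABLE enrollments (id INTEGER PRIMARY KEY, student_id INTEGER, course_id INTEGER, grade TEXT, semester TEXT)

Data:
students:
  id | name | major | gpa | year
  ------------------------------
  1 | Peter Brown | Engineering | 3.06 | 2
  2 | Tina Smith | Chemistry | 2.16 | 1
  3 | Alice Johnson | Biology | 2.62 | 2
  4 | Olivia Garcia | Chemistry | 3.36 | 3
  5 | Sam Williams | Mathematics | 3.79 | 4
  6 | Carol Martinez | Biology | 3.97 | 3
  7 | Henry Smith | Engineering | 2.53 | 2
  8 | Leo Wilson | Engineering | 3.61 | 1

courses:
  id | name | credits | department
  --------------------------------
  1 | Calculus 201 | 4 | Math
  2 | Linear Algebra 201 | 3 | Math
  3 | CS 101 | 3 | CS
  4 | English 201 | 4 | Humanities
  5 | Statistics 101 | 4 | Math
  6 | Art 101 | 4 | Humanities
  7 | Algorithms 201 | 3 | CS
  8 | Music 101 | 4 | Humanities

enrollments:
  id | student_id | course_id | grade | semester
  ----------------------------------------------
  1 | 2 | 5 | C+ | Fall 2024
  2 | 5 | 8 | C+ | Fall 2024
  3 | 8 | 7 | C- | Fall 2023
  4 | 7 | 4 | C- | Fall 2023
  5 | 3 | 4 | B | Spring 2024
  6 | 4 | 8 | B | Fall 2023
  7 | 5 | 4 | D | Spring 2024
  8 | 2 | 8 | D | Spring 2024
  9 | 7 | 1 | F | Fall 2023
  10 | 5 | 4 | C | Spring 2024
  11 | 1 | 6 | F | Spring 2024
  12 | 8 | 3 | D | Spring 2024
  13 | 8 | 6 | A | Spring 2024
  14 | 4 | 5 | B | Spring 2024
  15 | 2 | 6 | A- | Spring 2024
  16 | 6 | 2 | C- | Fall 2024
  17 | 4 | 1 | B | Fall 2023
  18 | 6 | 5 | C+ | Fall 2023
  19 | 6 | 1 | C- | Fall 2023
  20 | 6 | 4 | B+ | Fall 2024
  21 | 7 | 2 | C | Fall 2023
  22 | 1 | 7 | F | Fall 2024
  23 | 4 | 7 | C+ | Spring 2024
SELECT c.id, p.name AS course, c.semester, c.grade FROM enrollments c JOIN courses p ON c.course_id = p.id

Execution result:
id | course | semester | grade
1 | Statistics 101 | Fall 2024 | C+
2 | Music 101 | Fall 2024 | C+
3 | Algorithms 201 | Fall 2023 | C-
4 | English 201 | Fall 2023 | C-
5 | English 201 | Spring 2024 | B
6 | Music 101 | Fall 2023 | B
7 | English 201 | Spring 2024 | D
8 | Music 101 | Spring 2024 | D
9 | Calculus 201 | Fall 2023 | F
10 | English 201 | Spring 2024 | C
11 | Art 101 | Spring 2024 | F
12 | CS 101 | Spring 2024 | D
13 | Art 101 | Spring 2024 | A
14 | Statistics 101 | Spring 2024 | B
15 | Art 101 | Spring 2024 | A-
16 | Linear Algebra 201 | Fall 2024 | C-
17 | Calculus 201 | Fall 2023 | B
18 | Statistics 101 | Fall 2023 | C+
19 | Calculus 201 | Fall 2023 | C-
20 | English 201 | Fall 2024 | B+
21 | Linear Algebra 201 | Fall 2023 | C
22 | Algorithms 201 | Fall 2024 | F
23 | Algorithms 201 | Spring 2024 | C+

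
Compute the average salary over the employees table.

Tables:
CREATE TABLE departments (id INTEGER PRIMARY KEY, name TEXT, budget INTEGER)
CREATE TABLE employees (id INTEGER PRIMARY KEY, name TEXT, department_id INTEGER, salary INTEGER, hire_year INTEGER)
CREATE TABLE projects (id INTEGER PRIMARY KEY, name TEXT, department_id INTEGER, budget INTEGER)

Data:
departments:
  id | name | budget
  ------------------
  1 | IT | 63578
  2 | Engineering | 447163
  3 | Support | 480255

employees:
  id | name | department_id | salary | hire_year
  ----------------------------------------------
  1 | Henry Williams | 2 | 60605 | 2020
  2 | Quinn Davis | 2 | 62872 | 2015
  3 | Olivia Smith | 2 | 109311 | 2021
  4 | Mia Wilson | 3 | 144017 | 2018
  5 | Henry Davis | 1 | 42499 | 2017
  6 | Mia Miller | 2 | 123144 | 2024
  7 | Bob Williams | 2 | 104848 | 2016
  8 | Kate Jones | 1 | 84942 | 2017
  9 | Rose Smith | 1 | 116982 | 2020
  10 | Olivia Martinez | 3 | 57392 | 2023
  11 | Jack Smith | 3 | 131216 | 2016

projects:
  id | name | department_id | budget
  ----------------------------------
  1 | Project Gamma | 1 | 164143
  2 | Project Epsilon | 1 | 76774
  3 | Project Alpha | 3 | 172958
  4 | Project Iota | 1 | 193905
SELECT AVG(salary) FROM employees

Execution result:
94348.00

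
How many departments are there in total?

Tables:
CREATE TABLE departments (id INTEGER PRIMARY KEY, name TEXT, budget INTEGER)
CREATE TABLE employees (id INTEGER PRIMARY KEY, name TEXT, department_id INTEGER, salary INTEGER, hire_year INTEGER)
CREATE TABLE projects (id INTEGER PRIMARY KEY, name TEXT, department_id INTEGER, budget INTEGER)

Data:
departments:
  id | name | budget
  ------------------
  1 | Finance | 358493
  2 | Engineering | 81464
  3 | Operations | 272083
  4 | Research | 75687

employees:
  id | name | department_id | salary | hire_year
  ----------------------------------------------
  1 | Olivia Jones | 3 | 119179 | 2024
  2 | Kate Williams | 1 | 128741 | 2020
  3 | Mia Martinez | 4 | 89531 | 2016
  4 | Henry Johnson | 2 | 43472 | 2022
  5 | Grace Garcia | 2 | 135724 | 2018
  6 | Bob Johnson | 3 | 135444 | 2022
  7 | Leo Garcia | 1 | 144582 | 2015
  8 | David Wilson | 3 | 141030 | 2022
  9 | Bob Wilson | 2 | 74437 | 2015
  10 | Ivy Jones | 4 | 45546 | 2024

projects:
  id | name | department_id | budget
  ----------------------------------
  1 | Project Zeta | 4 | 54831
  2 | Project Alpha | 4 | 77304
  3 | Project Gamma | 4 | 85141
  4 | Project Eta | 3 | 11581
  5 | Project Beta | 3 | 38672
SELECT COUNT(*) FROM departments

Execution result:
4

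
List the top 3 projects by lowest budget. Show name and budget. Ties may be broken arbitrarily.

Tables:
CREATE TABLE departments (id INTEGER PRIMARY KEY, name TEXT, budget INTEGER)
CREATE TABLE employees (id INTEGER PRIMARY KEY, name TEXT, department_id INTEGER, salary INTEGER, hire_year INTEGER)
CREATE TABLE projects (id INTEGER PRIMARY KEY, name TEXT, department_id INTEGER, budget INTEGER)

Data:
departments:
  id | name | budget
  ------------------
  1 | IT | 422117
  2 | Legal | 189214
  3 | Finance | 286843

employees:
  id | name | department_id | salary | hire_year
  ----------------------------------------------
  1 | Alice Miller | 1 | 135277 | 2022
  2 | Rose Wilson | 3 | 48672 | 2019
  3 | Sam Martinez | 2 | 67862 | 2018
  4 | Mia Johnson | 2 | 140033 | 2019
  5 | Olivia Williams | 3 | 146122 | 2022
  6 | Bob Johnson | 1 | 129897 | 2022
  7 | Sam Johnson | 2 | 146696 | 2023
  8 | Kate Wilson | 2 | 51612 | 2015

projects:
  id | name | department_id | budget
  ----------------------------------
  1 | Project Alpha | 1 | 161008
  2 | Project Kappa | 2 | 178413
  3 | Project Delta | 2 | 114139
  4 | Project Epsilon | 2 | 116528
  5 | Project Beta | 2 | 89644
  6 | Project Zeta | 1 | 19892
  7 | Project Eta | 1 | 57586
SELECT name, budget FROM projects ORDER BY budget ASC LIMIT 3

Execution result:
name | budget
Project Zeta | 19892
Project Eta | 57586
Project Beta | 89644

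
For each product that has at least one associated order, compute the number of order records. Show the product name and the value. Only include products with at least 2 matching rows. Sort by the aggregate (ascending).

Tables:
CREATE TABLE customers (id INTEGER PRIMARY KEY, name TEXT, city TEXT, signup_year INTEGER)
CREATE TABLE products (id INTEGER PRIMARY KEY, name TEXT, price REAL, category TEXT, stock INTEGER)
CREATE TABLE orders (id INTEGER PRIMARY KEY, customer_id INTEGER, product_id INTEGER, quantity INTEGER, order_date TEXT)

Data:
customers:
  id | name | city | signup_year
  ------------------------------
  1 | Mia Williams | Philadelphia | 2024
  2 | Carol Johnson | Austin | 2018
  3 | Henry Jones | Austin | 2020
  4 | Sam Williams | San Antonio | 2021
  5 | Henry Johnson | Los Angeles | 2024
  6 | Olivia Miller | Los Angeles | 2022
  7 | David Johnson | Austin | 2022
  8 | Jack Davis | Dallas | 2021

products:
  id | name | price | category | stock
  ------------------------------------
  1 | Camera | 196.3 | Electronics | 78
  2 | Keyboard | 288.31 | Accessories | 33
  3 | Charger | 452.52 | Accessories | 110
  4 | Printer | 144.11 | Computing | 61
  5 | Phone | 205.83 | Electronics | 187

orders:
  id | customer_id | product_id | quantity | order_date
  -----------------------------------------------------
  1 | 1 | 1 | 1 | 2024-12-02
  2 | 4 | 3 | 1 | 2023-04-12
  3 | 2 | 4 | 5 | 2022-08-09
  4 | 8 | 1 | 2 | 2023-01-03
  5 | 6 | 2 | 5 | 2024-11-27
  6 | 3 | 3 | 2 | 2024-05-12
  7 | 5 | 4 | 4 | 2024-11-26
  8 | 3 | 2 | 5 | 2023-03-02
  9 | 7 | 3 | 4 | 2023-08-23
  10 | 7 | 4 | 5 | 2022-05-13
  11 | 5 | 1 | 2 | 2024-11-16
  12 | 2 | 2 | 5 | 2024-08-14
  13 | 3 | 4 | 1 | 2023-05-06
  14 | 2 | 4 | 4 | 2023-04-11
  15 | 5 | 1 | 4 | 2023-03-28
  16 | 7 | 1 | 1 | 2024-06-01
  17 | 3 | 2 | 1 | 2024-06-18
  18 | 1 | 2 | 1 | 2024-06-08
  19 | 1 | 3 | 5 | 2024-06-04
SELECT p.name, COUNT(*) AS n FROM orders c JOIN products p ON c.product_id = p.id GROUP BY p.id, p.name HAVING COUNT(*) >= 2 ORDER BY n ASC

Execution result:
name | n
Charger | 4
Camera | 5
Keyboard | 5
Printer | 5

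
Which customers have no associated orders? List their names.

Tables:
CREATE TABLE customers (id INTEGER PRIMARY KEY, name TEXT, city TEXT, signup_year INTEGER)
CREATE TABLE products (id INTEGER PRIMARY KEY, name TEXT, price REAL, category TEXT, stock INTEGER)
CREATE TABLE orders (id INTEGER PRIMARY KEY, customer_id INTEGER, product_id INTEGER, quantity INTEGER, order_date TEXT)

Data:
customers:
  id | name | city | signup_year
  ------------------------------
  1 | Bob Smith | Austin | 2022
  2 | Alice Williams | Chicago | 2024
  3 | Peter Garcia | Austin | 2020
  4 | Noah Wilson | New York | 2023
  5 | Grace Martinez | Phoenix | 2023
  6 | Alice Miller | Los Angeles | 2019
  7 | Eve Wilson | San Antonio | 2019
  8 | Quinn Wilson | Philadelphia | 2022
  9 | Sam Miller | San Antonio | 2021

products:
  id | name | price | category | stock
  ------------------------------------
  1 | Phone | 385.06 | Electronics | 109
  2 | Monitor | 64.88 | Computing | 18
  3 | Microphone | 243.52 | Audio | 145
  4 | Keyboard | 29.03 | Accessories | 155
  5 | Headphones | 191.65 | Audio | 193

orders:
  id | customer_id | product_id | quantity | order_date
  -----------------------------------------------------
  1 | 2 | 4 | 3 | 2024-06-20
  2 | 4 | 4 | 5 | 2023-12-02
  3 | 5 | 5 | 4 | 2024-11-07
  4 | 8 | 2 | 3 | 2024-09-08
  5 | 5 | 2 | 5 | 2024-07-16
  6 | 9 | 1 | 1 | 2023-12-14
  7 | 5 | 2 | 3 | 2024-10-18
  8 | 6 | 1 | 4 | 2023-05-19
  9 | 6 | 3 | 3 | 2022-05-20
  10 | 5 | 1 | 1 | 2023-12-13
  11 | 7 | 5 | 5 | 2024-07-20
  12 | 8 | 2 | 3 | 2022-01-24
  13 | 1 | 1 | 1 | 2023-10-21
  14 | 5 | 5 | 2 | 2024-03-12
SELECT p.name FROM customers p LEFT JOIN orders c ON c.customer_id = p.id WHERE c.id IS NULL

Execution result:
Peter Garcia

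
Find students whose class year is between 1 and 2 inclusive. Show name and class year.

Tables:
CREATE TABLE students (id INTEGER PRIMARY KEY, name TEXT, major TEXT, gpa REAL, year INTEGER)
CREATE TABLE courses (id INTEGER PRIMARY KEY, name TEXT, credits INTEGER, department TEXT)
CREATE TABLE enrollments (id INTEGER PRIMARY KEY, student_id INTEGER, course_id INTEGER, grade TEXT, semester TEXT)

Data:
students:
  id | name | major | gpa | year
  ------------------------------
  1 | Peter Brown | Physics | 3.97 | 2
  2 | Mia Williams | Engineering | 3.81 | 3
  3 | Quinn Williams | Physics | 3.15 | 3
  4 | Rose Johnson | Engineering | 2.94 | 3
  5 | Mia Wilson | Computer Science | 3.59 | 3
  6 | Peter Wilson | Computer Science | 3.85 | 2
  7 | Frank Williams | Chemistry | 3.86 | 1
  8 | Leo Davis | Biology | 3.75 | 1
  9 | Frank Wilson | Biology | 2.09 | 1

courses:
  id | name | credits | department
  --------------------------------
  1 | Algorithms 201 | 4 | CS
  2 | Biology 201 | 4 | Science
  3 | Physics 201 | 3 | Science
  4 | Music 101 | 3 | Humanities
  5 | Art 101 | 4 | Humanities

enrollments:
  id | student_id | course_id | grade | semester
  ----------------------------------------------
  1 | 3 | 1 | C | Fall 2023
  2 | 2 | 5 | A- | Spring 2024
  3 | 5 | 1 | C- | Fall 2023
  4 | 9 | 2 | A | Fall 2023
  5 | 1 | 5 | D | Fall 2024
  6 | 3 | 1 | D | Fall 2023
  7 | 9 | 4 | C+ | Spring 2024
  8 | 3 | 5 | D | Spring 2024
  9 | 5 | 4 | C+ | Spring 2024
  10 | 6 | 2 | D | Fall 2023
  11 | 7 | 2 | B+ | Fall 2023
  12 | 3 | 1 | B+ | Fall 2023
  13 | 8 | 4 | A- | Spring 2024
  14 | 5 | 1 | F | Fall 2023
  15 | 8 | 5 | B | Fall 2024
SELECT name, year FROM students WHERE year BETWEEN 1 AND 2

Execution result:
name | year
Peter Brown | 2
Peter Wilson | 2
Frank Williams | 1
Leo Davis | 1
Frank Wilson | 1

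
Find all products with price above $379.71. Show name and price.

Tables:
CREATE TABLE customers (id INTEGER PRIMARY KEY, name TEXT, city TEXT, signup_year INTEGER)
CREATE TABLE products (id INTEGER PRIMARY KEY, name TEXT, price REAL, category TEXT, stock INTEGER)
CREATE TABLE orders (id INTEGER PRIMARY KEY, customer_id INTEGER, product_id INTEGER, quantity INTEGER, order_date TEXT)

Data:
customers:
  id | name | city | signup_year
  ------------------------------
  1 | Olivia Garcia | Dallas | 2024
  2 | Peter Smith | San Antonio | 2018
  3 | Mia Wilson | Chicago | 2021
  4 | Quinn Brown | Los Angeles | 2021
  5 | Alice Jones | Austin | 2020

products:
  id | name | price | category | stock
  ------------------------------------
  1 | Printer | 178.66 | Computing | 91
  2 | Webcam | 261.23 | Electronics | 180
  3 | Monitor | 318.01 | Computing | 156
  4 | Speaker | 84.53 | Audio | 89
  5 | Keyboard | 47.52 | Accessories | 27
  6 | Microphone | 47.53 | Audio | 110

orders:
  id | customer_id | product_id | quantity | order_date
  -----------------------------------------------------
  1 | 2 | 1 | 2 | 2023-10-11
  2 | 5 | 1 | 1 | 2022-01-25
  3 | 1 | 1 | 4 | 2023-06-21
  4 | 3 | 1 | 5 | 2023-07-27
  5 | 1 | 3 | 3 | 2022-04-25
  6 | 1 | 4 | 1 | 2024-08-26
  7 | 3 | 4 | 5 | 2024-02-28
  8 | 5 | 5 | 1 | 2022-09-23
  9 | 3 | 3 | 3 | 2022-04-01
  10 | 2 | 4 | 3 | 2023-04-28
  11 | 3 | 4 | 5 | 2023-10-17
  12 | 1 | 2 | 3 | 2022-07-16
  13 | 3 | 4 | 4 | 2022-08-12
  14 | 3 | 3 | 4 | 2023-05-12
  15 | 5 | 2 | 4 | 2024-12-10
SELECT name, price FROM products WHERE price > 379.71

Execution result:
(no rows)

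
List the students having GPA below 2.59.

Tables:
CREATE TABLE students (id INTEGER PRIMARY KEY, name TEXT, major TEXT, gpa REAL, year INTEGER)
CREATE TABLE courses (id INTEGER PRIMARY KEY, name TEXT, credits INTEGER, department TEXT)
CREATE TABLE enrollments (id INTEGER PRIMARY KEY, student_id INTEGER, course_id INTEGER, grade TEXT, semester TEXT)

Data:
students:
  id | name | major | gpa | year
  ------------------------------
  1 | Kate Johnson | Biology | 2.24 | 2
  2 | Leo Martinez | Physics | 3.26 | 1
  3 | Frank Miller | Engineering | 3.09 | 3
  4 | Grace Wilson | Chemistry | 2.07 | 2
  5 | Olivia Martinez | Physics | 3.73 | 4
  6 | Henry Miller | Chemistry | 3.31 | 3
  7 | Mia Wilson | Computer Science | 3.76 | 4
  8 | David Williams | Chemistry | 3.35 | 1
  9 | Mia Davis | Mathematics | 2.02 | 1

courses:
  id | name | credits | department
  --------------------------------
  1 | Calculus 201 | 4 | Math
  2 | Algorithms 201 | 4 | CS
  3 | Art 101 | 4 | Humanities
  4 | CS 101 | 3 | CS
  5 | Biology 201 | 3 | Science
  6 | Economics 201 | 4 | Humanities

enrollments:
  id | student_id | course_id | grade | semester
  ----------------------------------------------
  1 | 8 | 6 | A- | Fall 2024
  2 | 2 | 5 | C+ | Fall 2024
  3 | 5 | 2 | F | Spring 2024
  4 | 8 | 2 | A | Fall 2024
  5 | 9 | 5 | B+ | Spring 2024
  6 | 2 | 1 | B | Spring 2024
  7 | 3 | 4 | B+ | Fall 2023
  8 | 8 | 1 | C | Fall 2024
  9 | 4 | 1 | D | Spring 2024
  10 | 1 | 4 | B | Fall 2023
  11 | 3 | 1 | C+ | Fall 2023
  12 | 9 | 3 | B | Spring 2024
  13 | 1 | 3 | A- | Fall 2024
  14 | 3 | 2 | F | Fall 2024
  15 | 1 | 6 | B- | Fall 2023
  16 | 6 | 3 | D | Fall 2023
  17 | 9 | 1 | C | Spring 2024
SELECT name, gpa FROM students WHERE gpa < 2.59

Execution result:
name | gpa
Kate Johnson | 2.24
Grace Wilson | 2.07
Mia Davis | 2.02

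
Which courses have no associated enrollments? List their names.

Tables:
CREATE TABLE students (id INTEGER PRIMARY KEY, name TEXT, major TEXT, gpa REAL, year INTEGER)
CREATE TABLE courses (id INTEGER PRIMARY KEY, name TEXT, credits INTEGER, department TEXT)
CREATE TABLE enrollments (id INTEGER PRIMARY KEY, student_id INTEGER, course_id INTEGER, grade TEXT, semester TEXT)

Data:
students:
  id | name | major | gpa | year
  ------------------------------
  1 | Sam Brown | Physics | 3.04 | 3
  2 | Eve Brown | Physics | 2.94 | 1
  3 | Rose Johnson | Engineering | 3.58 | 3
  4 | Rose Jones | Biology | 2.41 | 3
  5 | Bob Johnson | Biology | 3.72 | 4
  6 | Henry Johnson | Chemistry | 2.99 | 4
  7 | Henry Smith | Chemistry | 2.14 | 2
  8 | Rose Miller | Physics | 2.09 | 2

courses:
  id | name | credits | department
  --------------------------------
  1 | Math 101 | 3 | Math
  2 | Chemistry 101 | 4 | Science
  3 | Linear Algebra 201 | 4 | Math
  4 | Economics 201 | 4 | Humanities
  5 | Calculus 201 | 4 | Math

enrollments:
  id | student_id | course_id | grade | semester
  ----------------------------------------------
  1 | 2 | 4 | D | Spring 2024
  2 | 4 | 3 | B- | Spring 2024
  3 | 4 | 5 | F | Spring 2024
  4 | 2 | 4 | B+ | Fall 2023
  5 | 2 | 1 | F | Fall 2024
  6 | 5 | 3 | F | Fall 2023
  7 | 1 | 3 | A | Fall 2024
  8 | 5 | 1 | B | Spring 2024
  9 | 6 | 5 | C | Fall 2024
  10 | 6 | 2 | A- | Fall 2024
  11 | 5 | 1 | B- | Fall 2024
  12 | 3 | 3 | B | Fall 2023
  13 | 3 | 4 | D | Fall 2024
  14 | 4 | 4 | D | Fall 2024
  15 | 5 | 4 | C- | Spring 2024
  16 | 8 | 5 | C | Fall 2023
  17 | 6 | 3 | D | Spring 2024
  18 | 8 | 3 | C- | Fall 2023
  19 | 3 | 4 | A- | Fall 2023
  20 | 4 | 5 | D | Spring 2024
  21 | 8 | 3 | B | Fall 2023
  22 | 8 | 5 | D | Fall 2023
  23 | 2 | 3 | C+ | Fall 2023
SELECT p.name FROM courses p LEFT JOIN enrollments c ON c.course_id = p.id WHERE c.id IS NULL

Execution result:
(no rows)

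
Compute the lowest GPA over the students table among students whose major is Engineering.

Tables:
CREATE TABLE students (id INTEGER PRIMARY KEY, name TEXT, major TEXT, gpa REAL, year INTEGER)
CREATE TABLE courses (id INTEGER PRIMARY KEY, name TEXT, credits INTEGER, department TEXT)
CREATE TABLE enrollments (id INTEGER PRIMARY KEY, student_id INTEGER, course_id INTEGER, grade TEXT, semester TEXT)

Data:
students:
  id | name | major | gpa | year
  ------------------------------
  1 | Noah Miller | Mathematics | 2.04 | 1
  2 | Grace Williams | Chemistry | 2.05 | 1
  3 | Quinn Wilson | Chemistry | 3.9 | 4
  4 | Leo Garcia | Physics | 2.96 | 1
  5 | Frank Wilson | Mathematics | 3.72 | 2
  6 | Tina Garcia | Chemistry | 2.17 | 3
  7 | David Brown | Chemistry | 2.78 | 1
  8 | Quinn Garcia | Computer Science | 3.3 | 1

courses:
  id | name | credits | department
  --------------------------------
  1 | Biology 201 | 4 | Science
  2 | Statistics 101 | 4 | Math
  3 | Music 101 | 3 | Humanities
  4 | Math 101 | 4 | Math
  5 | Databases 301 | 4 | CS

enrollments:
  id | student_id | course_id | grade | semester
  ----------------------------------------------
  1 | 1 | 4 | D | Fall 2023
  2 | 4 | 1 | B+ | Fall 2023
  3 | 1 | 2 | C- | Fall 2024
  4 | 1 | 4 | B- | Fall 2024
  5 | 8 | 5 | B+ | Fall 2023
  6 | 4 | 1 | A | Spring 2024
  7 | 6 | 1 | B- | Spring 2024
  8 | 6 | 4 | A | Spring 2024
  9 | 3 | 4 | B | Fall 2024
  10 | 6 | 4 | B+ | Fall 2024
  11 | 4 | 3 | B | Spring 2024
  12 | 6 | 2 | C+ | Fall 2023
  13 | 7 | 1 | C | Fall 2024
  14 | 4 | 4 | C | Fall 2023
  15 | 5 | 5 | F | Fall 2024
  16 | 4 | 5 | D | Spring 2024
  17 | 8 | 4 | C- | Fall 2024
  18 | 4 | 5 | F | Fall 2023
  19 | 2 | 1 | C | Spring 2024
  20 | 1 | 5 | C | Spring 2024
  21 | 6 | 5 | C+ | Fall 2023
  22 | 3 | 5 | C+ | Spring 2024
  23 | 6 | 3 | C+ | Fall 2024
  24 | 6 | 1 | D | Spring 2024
SELECT MIN(gpa) FROM students WHERE major = 'Engineering'

Execution result:
NULL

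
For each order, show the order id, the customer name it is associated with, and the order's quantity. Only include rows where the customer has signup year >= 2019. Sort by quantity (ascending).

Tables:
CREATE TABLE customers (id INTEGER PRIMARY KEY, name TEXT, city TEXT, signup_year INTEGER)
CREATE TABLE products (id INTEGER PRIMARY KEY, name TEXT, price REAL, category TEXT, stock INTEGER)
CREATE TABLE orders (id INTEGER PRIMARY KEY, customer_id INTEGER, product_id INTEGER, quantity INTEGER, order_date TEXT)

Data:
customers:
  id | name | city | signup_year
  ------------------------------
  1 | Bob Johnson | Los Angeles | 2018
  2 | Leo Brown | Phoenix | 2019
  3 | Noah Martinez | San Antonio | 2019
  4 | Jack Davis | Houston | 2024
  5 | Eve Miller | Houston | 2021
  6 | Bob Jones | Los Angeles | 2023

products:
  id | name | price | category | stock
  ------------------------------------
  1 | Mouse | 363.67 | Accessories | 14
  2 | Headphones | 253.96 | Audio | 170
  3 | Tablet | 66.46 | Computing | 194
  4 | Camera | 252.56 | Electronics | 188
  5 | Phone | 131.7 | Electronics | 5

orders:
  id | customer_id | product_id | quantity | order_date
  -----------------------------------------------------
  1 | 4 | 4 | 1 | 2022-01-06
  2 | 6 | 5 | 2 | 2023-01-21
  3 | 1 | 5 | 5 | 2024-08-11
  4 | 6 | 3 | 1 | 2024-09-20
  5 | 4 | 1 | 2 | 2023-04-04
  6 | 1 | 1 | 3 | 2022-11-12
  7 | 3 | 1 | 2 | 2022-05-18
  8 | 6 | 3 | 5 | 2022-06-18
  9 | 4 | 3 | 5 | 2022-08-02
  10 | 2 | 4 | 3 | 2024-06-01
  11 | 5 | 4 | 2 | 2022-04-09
SELECT c.id, p.name AS customer, c.quantity FROM orders c JOIN customers p ON c.customer_id = p.id WHERE p.signup_year >= 2019 ORDER BY c.quantity ASC

Execution result:
id | customer | quantity
1 | Jack Davis | 1
4 | Bob Jones | 1
2 | Bob Jones | 2
5 | Jack Davis | 2
7 | Noah Martinez | 2
11 | Eve Miller | 2
10 | Leo Brown | 3
8 | Bob Jones | 5
9 | Jack Davis | 5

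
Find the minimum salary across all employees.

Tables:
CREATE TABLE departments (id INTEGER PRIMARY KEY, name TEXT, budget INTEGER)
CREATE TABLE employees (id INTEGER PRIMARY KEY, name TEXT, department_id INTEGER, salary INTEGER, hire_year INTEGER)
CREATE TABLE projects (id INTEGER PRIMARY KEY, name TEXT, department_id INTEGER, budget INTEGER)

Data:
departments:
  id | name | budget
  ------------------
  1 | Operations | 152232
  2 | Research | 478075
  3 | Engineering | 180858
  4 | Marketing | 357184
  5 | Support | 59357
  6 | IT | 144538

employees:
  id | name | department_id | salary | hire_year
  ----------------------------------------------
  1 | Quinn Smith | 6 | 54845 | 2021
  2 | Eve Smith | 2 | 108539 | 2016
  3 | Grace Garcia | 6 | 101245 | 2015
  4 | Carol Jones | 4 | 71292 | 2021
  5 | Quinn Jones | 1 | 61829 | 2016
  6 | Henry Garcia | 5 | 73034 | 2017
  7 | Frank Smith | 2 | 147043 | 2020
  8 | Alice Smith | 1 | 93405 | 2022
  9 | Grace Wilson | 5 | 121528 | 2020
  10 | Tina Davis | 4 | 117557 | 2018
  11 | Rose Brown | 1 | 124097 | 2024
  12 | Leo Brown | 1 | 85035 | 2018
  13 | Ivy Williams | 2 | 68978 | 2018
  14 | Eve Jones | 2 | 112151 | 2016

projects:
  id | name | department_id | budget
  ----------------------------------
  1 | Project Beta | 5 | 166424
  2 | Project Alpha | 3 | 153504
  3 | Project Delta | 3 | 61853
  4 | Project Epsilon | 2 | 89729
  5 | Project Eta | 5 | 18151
SELECT MIN(salary) FROM employees

Execution result:
54845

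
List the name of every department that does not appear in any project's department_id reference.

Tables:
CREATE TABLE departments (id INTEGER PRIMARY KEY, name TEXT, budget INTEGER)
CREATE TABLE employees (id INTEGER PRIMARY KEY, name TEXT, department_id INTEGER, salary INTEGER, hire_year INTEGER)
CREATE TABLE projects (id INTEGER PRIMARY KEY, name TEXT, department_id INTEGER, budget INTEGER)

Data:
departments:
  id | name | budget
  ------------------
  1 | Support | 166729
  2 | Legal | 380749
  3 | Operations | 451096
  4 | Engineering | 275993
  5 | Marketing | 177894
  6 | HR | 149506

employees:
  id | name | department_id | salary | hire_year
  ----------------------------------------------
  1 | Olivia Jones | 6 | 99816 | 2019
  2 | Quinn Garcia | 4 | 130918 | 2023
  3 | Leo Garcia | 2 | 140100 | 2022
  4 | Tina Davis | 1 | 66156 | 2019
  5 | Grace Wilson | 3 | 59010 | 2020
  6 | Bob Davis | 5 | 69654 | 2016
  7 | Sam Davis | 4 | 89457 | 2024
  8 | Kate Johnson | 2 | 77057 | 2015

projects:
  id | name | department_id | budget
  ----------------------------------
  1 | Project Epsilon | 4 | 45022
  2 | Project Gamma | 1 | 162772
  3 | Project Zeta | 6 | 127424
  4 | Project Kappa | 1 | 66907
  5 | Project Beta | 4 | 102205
SELECT p.name FROM departments p LEFT JOIN projects c ON c.department_id = p.id WHERE c.id IS NULL

Execution result:
name
Legal
Operations
Marketing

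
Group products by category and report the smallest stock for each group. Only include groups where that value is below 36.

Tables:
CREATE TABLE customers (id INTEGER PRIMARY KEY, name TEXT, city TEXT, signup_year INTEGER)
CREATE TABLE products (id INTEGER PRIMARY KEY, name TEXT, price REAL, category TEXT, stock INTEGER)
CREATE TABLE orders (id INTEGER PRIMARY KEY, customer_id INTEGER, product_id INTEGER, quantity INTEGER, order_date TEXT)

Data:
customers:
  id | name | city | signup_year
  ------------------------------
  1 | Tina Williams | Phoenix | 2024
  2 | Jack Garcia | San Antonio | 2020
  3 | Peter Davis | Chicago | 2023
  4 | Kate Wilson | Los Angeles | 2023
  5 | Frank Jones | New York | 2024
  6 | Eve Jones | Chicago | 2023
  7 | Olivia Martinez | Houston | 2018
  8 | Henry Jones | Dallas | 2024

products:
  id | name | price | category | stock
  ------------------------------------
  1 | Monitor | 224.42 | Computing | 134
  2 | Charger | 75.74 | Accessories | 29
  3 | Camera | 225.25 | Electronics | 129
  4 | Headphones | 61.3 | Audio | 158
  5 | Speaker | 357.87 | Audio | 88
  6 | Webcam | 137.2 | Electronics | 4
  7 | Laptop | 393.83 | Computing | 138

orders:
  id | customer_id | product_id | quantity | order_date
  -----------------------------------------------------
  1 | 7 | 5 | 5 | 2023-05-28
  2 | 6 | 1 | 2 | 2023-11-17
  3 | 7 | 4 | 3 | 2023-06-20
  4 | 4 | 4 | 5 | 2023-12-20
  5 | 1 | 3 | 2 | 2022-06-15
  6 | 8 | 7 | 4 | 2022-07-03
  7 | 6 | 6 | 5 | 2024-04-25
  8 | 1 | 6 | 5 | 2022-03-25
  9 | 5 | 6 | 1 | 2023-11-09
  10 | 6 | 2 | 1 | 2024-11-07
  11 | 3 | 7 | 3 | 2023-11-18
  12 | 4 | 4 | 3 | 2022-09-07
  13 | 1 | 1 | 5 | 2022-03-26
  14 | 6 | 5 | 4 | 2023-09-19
SELECT category, MIN(stock) AS min_stock FROM products GROUP BY category HAVING MIN(stock) < 36

Execution result:
category | min_stock
Accessories | 29
Electronics | 4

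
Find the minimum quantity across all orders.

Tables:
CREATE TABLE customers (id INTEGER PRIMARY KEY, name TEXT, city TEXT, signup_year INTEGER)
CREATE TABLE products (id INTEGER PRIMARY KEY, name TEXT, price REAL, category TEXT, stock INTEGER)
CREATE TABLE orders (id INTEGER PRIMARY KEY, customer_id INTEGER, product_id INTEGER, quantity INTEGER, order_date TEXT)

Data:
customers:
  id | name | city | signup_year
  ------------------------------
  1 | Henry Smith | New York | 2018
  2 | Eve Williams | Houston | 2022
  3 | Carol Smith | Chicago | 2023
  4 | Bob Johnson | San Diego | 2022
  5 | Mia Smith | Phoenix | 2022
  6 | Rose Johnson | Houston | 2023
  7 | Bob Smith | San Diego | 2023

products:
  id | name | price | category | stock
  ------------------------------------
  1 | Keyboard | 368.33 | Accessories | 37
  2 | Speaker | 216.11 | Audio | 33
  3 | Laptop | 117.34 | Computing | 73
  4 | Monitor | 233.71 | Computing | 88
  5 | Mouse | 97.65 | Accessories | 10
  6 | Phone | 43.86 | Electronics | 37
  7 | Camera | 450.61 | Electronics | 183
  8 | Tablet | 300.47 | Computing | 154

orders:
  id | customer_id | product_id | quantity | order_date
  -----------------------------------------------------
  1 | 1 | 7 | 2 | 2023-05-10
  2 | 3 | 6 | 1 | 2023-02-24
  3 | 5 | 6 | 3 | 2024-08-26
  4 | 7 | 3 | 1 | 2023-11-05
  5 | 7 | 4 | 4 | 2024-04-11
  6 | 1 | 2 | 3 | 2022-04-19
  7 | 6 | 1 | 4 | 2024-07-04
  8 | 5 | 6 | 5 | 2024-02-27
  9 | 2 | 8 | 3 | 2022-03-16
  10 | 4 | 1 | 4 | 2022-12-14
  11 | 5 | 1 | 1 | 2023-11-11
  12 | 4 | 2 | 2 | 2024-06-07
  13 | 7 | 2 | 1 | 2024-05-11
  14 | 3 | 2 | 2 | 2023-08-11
SELECT MIN(quantity) FROM orders

Execution result:
1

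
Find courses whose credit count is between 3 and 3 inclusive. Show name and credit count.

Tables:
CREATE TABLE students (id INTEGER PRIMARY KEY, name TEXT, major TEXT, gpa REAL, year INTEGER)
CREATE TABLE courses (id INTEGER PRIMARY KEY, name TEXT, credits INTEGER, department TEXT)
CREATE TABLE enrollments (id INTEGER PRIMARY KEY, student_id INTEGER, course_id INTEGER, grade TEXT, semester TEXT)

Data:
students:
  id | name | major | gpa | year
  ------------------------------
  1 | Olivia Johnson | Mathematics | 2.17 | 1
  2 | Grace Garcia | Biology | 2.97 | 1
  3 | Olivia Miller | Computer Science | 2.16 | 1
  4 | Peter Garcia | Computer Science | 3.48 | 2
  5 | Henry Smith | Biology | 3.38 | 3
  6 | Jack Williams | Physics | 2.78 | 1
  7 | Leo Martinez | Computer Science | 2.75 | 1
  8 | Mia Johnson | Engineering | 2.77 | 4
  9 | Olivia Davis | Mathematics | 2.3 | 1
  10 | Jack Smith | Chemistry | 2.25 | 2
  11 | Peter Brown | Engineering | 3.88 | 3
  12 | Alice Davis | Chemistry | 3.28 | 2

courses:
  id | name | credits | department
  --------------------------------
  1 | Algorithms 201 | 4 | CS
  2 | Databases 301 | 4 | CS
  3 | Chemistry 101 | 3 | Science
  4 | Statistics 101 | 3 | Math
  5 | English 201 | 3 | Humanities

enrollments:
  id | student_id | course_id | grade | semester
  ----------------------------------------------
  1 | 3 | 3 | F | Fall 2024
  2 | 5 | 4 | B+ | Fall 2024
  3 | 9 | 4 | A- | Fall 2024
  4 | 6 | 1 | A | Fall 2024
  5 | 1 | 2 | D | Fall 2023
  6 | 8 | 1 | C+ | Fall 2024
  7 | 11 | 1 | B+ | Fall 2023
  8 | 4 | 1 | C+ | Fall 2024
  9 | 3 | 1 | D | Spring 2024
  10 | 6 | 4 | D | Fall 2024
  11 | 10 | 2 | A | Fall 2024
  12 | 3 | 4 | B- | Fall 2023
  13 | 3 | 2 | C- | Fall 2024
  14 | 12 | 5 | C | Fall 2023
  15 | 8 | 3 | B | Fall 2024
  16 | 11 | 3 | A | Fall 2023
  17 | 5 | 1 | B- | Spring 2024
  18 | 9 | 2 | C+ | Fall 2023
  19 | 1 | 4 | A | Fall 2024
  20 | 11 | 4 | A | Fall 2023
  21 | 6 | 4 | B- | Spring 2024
SELECT name, credits FROM courses WHERE credits BETWEEN 3 AND 3

Execution result:
name | credits
Chemistry 101 | 3
Statistics 101 | 3
English 201 | 3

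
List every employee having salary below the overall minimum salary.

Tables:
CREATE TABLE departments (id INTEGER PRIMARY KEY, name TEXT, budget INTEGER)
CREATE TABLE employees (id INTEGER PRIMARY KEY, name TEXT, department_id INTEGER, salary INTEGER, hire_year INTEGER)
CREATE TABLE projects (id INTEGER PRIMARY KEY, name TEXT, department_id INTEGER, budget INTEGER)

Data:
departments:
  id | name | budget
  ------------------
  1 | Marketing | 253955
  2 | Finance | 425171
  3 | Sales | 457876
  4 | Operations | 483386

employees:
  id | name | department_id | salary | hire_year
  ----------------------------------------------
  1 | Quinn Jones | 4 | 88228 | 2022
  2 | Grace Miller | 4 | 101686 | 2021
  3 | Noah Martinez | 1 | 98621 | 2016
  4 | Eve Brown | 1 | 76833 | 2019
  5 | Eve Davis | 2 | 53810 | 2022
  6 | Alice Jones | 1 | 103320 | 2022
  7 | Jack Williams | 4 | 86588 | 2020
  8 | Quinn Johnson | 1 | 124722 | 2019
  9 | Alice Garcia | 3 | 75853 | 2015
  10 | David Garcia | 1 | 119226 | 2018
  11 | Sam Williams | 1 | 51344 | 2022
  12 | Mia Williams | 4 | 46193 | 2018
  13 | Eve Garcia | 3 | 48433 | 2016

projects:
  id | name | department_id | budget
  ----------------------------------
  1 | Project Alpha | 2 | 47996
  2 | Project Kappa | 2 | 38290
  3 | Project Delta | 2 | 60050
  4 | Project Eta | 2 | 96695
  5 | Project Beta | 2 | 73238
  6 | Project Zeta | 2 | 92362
SELECT name, salary FROM employees WHERE salary < (SELECT MIN(salary) FROM employees)

Execution result:
(no rows)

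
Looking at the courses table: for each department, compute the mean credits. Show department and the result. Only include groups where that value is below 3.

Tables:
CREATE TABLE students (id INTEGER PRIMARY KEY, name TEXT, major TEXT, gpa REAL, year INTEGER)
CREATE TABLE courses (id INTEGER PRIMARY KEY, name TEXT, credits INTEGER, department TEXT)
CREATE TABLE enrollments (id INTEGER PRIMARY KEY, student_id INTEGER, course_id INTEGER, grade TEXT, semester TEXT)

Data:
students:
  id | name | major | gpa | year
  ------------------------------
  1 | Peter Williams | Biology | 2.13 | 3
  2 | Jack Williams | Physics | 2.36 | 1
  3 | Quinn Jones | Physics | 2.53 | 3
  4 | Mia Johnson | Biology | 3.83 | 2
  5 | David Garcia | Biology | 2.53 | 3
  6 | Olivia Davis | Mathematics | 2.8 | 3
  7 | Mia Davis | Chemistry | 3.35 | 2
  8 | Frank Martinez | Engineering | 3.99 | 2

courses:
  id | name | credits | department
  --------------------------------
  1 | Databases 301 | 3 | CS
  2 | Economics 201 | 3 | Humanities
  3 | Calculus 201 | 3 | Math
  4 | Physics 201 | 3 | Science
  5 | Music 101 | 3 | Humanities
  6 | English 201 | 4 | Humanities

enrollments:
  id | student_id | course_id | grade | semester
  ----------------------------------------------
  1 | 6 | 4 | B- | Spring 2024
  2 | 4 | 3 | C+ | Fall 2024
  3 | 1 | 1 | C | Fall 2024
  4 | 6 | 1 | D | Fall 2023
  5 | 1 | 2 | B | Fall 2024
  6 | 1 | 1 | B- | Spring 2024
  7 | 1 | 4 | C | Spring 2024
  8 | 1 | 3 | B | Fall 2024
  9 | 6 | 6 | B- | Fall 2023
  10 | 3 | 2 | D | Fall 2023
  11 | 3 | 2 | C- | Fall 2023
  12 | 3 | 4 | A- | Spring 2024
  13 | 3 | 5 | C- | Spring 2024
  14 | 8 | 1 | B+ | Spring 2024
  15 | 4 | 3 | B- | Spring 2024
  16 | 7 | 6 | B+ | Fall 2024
SELECT department, AVG(credits) AS avg_credits FROM courses GROUP BY department HAVING AVG(credits) < 3

Execution result:
(no rows)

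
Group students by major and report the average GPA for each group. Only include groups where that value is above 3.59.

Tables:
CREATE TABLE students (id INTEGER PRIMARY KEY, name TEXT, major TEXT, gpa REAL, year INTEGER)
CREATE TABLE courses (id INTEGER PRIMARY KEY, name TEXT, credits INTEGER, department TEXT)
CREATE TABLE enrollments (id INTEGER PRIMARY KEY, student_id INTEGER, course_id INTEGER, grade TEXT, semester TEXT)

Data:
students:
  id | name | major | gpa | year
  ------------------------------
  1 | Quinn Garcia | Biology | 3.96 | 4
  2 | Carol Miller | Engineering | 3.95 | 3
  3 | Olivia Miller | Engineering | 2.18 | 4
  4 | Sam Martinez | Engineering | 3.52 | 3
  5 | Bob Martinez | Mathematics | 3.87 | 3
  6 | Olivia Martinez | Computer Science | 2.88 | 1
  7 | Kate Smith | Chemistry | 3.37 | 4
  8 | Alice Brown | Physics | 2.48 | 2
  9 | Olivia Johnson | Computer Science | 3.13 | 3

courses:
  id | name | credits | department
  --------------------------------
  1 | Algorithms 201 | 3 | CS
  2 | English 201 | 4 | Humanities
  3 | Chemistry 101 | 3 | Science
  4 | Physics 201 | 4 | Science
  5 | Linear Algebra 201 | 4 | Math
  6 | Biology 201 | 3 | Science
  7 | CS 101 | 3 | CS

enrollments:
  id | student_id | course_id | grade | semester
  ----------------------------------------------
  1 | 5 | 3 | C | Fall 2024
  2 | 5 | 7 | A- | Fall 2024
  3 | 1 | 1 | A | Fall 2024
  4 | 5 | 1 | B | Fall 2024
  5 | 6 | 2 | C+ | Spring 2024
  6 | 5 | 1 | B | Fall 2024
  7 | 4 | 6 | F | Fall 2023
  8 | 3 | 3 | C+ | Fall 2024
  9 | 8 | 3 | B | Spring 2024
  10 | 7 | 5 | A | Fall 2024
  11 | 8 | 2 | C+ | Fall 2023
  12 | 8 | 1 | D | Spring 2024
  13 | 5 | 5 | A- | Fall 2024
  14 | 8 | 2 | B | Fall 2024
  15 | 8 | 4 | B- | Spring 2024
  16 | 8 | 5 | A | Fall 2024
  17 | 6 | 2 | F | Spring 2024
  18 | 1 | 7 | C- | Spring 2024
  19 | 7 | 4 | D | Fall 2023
SELECT major, AVG(gpa) AS avg_gpa FROM students GROUP BY major HAVING AVG(gpa) > 3.59

Execution result:
major | avg_gpa
Biology | 3.96
Mathematics | 3.87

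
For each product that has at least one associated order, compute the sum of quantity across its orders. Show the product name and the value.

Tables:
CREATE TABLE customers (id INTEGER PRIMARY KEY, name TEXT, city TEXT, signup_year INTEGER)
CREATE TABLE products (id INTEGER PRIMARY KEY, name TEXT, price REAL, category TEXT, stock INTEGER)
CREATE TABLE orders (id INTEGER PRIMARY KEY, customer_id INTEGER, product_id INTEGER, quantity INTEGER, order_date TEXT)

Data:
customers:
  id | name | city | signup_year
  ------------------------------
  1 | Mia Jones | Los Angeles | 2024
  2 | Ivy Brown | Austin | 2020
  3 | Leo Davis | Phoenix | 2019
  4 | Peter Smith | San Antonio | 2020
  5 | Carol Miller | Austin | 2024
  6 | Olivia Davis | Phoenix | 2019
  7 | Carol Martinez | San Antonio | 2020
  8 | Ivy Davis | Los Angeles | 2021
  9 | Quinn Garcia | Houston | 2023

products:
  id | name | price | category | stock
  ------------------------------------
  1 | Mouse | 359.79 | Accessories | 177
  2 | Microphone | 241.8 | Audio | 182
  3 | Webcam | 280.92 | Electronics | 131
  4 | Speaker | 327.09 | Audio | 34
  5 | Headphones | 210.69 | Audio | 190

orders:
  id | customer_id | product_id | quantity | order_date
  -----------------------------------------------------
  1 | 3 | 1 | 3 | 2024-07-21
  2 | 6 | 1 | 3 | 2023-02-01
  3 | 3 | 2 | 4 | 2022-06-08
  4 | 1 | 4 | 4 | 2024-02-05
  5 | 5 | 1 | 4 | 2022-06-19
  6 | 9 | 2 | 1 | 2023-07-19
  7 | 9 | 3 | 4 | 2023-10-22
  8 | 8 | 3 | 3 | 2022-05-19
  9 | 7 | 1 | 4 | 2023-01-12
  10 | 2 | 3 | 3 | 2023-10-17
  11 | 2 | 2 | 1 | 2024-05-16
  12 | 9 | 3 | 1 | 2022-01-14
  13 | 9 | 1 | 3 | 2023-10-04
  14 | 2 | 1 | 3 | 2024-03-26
SELECT p.name, SUM(c.quantity) AS sum_quantity FROM orders c JOIN products p ON c.product_id = p.id GROUP BY p.id, p.name

Execution result:
name | sum_quantity
Mouse | 20
Microphone | 6
Webcam | 11
Speaker | 4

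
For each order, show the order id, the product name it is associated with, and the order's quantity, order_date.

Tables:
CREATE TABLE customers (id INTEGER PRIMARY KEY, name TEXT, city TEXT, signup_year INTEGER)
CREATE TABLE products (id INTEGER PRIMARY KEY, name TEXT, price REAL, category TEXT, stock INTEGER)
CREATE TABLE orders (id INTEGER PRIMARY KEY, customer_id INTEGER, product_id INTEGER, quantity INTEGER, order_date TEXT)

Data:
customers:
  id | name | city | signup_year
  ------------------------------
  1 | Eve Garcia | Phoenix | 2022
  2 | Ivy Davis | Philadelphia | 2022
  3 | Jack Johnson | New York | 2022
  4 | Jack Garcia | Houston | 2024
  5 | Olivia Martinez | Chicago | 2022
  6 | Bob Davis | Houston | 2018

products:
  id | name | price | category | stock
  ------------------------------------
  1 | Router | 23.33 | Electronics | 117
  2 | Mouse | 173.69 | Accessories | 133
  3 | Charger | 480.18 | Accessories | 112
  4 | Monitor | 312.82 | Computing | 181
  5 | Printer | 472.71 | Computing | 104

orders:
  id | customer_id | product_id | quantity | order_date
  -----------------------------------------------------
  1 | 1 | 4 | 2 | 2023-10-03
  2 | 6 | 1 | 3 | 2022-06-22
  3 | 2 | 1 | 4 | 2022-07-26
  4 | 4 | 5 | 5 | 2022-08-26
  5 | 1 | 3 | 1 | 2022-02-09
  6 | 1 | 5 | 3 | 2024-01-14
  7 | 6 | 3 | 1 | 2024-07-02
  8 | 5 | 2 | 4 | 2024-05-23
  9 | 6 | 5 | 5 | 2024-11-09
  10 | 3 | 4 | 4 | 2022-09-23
SELECT c.id, p.name AS product, c.quantity, c.order_date FROM orders c JOIN products p ON c.product_id = p.id

Execution result:
id | product | quantity | order_date
1 | Monitor | 2 | 2023-10-03
2 | Router | 3 | 2022-06-22
3 | Router | 4 | 2022-07-26
4 | Printer | 5 | 2022-08-26
5 | Charger | 1 | 2022-02-09
6 | Printer | 3 | 2024-01-14
7 | Charger | 1 | 2024-07-02
8 | Mouse | 4 | 2024-05-23
9 | Printer | 5 | 2024-11-09
10 | Monitor | 4 | 2022-09-23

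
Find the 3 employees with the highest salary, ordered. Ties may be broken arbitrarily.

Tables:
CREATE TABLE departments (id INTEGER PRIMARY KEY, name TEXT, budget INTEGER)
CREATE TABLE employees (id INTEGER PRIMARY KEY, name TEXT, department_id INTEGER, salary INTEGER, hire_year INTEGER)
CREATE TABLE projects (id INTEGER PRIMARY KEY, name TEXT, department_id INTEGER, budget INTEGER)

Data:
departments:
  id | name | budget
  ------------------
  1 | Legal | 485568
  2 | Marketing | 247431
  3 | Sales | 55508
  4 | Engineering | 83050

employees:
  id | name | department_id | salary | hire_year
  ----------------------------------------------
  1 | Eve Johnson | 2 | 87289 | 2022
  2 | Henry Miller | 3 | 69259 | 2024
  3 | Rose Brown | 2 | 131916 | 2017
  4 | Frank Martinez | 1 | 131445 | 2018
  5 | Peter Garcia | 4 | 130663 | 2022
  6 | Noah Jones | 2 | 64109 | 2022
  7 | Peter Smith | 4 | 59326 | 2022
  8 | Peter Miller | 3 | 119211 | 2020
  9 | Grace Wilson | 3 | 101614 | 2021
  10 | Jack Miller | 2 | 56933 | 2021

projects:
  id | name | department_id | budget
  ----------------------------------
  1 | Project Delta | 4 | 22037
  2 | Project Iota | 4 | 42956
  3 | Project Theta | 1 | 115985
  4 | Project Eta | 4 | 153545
SELECT name, salary FROM employees ORDER BY salary DESC LIMIT 3

Execution result:
name | salary
Rose Brown | 131916
Frank Martinez | 131445
Peter Garcia | 130663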